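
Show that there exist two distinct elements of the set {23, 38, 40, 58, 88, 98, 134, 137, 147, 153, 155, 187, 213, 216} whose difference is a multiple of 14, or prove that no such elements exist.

No, no such pair exists.

Residues mod 14: 23↦9, 38↦10, 40↦12, 58↦2, 88↦4, 98↦0, 134↦8, 137↦11, 147↦7, 153↦13, 155↦1, 187↦5, 213↦3, 216↦6.
No residue repeats among the 14 elements, so no pair has difference ≡ 0 (mod 14).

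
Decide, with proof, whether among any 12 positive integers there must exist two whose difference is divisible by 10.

True.

Each integer lies in one of the 10 residue classes modulo 10.
Placing 12 integers into 10 classes, some class receives at least two — say a and b.
Then a ≡ b (mod 10), i.e. 10 ∣ (a − b).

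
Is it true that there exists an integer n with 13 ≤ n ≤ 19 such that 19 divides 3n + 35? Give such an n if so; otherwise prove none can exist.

For n = 13, 14, …, 19 the values of 3n + 35 modulo 19 are 17, 1, 4, 7, 10, 13, 16 respectively.
The residue 0 does not occur, so no n in [13, 19] makes 3n + 35 a multiple of 19.

No, no such integer n in that range exists.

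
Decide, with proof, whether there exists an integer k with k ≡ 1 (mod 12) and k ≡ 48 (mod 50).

Both moduli are multiples of 2 = gcd(12, 50), so any solution would satisfy k ≡ 1 and k ≡ 48 modulo 2 simultaneously.
These are incompatible: 1 − 48 = -47 is not divisible by 2.
Therefore no such k exists.

There is no such integer.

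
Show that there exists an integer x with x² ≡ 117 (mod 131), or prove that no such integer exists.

x = 95

Take x = 95. Then 95² = 9025 = 68·131 + 117, so 95² ≡ 117 (mod 131).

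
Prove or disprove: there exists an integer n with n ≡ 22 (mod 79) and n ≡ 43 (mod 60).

n = 3103

Since 79 and 60 share no common factor, CRT says the pair of congruences has a solution (unique mod 4740).
Any solution of the first congruence is n = 22 + 79t; substituting into the second, 79t ≡ 43 − 22 ≡ 21 (mod 60).
79 ≡ 19 (mod 60), so this reads 19t ≡ 21 (mod 60). Invert 19 mod 60 by the Euclidean algorithm: 60 = 3·19 + 3, 19 = 6·3 + 1, 3 = 3·1 + 0; back-substituting, 1 = 19 − 6·3 = 19 − 6·(60 − 3·19) = −6·60 + 19·19. Hence 19·19 ≡ 1, so 19⁻¹ ≡ 19 (mod 60).
Multiplying by 19: t ≡ 19·21 = 399 ≡ 39 (mod 60).
With t = 39: n = 22 + 79·39 = 3103.
Check: 3103 mod 79 = 22, 3103 mod 60 = 43. ✓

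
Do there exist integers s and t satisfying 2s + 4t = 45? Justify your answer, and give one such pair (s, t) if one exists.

gcd(2, 4) = 2, so every integer of the form 2s + 4t is a multiple of 2.
However 45 leaves remainder 1 on division by 2.
So the equation is unsolvable over ℤ.

No such integers exist.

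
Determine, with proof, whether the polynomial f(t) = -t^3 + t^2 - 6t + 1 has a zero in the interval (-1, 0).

Evaluate at the endpoints: f(-1) = 9, f(0) = 1 — same sign (positive).
f'(t) = -3t^2 + 2t - 6 has discriminant 2² − 4·(-3)·(-6) = -68 < 0, so f' has no real roots and is negative for every real t.
Hence f is strictly decreasing on ℝ, and in particular on [-1, 0]. A strictly monotone function with same-sign endpoint values stays positive on the whole interval, so f has no zero in (-1, 0).

No.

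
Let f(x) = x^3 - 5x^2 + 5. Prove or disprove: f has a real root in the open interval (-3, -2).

f(-3) = -67 and f(-2) = -23, both negative, so a sign-change argument is unavailable; we show f keeps this sign on the whole interval.
Substitute x = -2 − u, where 0 < u < 1 on the interval. Expanding, f(-2 − u) = -u^3 - 11u^2 - 32u - 23.
All 4 nonzero coefficients of this polynomial in u are negative; hence for u > 0 the value is a sum of negative terms (the constant -23 among them).
So f is strictly negative on (-3, -2); no root exists in the interval.

f has no root in that interval.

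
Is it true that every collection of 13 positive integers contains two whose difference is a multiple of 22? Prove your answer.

No, the set {64, 65, 66, 67, 68, 69, 70, 71, 72, 73, 74, 75, 76} is a counterexample.

Take the 13 consecutive integers 64, 65, …, 76: their residues mod 22 are all distinct because 13 ≤ 22.
Any two of them differ by at most 12 < 22 and by at least 1, so no difference is a multiple of 22.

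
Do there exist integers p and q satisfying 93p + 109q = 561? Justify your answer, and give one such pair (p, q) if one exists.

93 and 109 are coprime, so 93p + 109q ranges over all of ℤ.
Euclidean algorithm: 109 = 1·93 + 16, 93 = 5·16 + 13, 16 = 1·13 + 3, 13 = 4·3 + 1, 3 = 3·1 + 0.
Back-substituting, 1 = 13 − 4·3 = 13 − 4·(16 − 1·13) = −4·16 + 5·13 = −4·16 + 5·(93 − 5·16) = 5·93 − 29·16 = 5·93 − 29·(109 − 1·93) = −29·109 + 34·93; that is, 93·34 + 109·(-29) = 1.
Multiplying through by 561: p = 34·561 = 19074, q = (-29)·561 = -16269 is a solution.
The general solution is p = 19074 + 109k, q = -16269 − 93k; taking k = -174 gives the smaller pair p = 108, q = -87.
Check: 93·108 + 109·(-87) = 10044 − 9483 = 561. ✓

p = 108, q = -87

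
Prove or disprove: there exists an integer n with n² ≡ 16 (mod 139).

n = 135

n = 135 works: 135² = 18225, and 18225 − 16 = 18209 = 131·139.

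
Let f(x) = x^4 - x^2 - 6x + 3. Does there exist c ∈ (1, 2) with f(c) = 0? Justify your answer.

Yes, f has a root in the interval.

f(1) = -3 and f(2) = 3, which have opposite signs.
f is continuous everywhere (it is a polynomial), in particular on [1, 2].
By the Intermediate Value Theorem, f takes the value 0 somewhere in the open interval.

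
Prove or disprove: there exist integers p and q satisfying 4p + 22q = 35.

gcd(4, 22) = 2, so every integer of the form 4p + 22q is a multiple of 2.
However 35 leaves remainder 1 on division by 2.
Hence no integers p, q satisfy the equation.

No such integers exist.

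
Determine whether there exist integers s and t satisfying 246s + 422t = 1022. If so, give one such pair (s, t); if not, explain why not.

s = 198, t = -113

Every value of 246s + 422t is a multiple of gcd(246, 422) = 2; since 2 ∣ 1022, solutions exist.
Dividing through by 2 reduces the equation to 123s + 211t = 511.
Euclidean algorithm: 211 = 1·123 + 88, 123 = 1·88 + 35, 88 = 2·35 + 18, 35 = 1·18 + 17, 18 = 1·17 + 1, 17 = 17·1 + 0.
Working back up the chain: 1 = 18 − 1·17 = 18 − (35 − 1·18) = −35 + 2·18 = −35 + 2·(88 − 2·35) = 2·88 − 5·35 = 2·88 − 5·(123 − 1·88) = −5·123 + 7·88 = −5·123 + 7·(211 − 1·123) = 7·211 − 12·123. So 123·(-12) + 211·7 = 1.
Times 511: 123·(-6132) + 211·3577 = 511, so (-6132, 3577) solves it.
Shifting by a multiple of (211, −123) keeps it a solution: s = -6132 + 30·211 = 198, t = 3577 − 30·123 = -113.
Check: 246·198 + 422·(-113) = 48708 − 47686 = 1022. ✓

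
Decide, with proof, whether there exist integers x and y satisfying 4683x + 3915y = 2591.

Any value of 4683x + 3915y is a multiple of gcd(4683, 3915) = 3.
But 2591 = 3·863 + 2, so 3 ∤ 2591.
So the equation is unsolvable over ℤ.

There are no such integers.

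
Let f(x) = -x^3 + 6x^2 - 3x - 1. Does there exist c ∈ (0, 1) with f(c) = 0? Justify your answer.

Such a root exists.

f(0) = -1 and f(1) = 1, which have opposite signs.
Since f is a polynomial it is continuous on [0, 1].
The Intermediate Value Theorem then guarantees some c ∈ (0, 1) with f(c) = 0.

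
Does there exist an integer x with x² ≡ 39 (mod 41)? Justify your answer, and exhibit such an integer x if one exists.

x = 30

x = 30 works: 30² = 900, and 900 − 39 = 861 = 21·41.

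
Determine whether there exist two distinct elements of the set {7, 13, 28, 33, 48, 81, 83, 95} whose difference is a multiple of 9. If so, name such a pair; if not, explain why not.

Reduce each element modulo 9: 7↦7, 13↦4, 28↦1, 33↦6, 48↦3, 81↦0, 83↦2, 95↦5.
No residue repeats among the 8 elements, so no pair has difference ≡ 0 (mod 9).

There is no such pair.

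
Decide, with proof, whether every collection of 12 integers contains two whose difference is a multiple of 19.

Take the 12 consecutive integers 94, 95, …, 105: their residues mod 19 are all distinct because 12 ≤ 19.
The differences between them range over 1, …, 11, none of which is divisible by 19.

No, the set {94, 95, 96, 97, 98, 99, 100, 101, 102, 103, 104, 105} is a counterexample.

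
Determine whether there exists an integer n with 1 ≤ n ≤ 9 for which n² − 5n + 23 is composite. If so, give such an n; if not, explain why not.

There is no such integer n in that range.

The values for n = 1, 2, …, 9 are 19, 17, 17, 19, 23, 29, 37, 47, 59, and each of these is prime.
So no value in the range makes the expression composite.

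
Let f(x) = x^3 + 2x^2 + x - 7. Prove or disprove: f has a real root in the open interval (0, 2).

Yes, f has a root in the interval.

f(0) = -7 and f(2) = 11, which have opposite signs.
f is continuous everywhere (it is a polynomial), in particular on [0, 2].
By the Intermediate Value Theorem, f takes the value 0 somewhere in the open interval.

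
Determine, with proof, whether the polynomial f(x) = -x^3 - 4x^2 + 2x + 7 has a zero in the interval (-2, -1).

f(-2) = -5 and f(-1) = 2, which have opposite signs.
Since f is a polynomial it is continuous on [-2, -1].
By the Intermediate Value Theorem, f takes the value 0 somewhere in the open interval.

Such a root exists.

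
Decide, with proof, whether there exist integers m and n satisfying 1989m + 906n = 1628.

No such integers exist.

Both 1989 and 906 are divisible by gcd(1989, 906) = 3, hence so is any combination 1989m + 906n.
But 1628 is not a multiple of 3 (it leaves remainder 2).
Hence no integers m, n satisfy the equation.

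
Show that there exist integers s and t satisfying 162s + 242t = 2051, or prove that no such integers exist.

There are no such integers.

Any value of 162s + 242t is a multiple of gcd(162, 242) = 2.
But 2051 is not a multiple of 2 (it leaves remainder 1).
Hence no integers s, t satisfy the equation.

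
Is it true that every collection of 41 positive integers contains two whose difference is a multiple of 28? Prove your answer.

True.

Partition the integers by their residue mod 28; there are 28 classes.
Since 41 > 28, two of the 41 integers must share a residue class by the pigeonhole principle; call them a and b.
Their difference a − b is then a multiple of 28.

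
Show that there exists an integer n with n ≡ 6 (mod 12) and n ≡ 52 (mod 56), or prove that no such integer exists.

Reduce both congruences modulo 4, which divides 12 and 56: they say n ≡ 6 (mod 4) and n ≡ 52 (mod 4).
But 6 mod 4 = 2 while 52 mod 4 = 0, a contradiction.
Therefore no such n exists.

No, no such integer exists.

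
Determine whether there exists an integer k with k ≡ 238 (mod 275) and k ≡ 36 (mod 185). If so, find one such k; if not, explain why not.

No such integer exists.

Reduce both congruences modulo 5, which divides 275 and 185: they say k ≡ 238 (mod 5) and k ≡ 36 (mod 5).
However 238 ≡ 3 and 36 ≡ 1 (mod 5), and 3 ≠ 1.
So no integer satisfies both congruences.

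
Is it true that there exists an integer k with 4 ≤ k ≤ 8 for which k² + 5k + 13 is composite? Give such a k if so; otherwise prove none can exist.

At k = 5: 5² + 5·5 + 13 = 63 = 3·21, which is composite.

k = 5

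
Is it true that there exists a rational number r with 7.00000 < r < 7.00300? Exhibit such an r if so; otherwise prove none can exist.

r = 2339/334

Scale by 334: the interval becomes (2338.00000, 2339.00200), which contains the integer 2339.
So r = 2339/334 works: it is a ratio of integers, and dividing 334·7.00000 < 2339 < 334·7.00300 through by 334 gives 7.00000 < 2339/334 < 7.00300.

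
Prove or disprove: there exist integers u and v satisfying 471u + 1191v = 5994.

Since gcd(471, 1191) = 3 and 5994 = 3·1998, Bézout's identity guarantees a solution.
Dividing through by 3 reduces the equation to 157u + 397v = 1998.
Dividing repeatedly: 397 = 2·157 + 83, 157 = 1·83 + 74, 83 = 1·74 + 9, 74 = 8·9 + 2, 9 = 4·2 + 1, 2 = 2·1 + 0.
Working back up the chain: 1 = 9 − 4·2 = 9 − 4·(74 − 8·9) = −4·74 + 33·9 = −4·74 + 33·(83 − 1·74) = 33·83 − 37·74 = 33·83 − 37·(157 − 1·83) = −37·157 + 70·83 = −37·157 + 70·(397 − 2·157) = 70·397 − 177·157. So 157·(-177) + 397·70 = 1.
Scaling by 1998 gives the particular solution (u, v) = (-353646, 139860).
Adding 891·397 to u and subtracting 891·157 from v gives the tidier solution (81, -27).
Check: 471·81 + 1191·(-27) = 38151 − 32157 = 5994. ✓

u = 81, v = -27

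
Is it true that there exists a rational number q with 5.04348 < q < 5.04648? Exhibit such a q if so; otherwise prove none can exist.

q = 111/22

Scale by 22: the interval becomes (110.95656, 111.02256), which contains the integer 111.
So q = 111/22 works: it is a ratio of integers, and dividing 22·5.04348 < 111 < 22·5.04648 through by 22 gives 5.04348 < 111/22 < 5.04648.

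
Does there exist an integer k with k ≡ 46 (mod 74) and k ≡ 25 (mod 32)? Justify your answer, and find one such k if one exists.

No such integer exists.

gcd(74, 32) = 2. If k ≡ 46 (mod 74) and k ≡ 25 (mod 32), then k ≡ 46 (mod 2) and k ≡ 25 (mod 2).
These are incompatible: 46 − 25 = 21 is not divisible by 2.
So no integer satisfies both congruences.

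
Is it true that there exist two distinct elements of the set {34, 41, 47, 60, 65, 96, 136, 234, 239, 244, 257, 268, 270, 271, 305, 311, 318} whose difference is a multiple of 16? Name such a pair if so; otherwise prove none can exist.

47 and 239 are such a pair.

Both 47 and 239 leave remainder 15 on division by 16; their difference 192 = 12·16 is a multiple of 16.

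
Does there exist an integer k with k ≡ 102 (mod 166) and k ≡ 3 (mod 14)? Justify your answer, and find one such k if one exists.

No, no such integer exists.

Both moduli are multiples of 2 = gcd(166, 14), so any solution would satisfy k ≡ 102 and k ≡ 3 modulo 2 simultaneously.
These are incompatible: 102 − 3 = 99 is not divisible by 2.
So no integer satisfies both congruences.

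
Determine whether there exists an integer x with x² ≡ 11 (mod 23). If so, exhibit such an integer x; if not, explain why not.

No, no such integer exists.

23 is prime, so by Euler's criterion 11 is a square mod 23 iff 11^((23−1)/2) = 11^11 ≡ 1 (mod 23).
Repeated squaring mod 23: 11^2 = 121 ≡ 6; 11^4 ≡ 6² = 36 ≡ 13; 11^8 ≡ 13² = 169 ≡ 8.
Since 11 = 8 + 2 + 1, 11^11 ≡ 8 · 6 · 11; multiplying out mod 23: 8·6 = 48 ≡ 2, then 2·11 = 22 ≡ 22. Thus 11^11 ≡ 22 ≡ −1 (mod 23).
The value −1 means 11 is a non-residue modulo 23, so x² ≡ 11 (mod 23) is impossible.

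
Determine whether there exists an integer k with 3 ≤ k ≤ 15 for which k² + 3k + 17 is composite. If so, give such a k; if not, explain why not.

At k = 15: 15² + 3·15 + 17 = 287 = 7·41, which is composite.

k = 15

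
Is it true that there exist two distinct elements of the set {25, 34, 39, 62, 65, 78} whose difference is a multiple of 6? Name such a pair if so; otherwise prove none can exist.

No, no such pair exists.

Two integers differ by a multiple of 6 exactly when they have the same residue mod 6. The residues are 25↦1, 34↦4, 39↦3, 62↦2, 65↦5, 78↦0.
All 6 residues are distinct, so no two elements differ by a multiple of 6.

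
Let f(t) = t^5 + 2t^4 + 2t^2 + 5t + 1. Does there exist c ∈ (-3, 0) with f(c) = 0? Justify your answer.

f(-3) = -77 and f(0) = 1, which have opposite signs.
As a polynomial, f is continuous on every closed interval.
So by the Intermediate Value Theorem there is a c strictly between -3 and 0 with f(c) = 0.

Such a root exists.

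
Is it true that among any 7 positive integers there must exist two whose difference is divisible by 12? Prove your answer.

Consider the 7 integers 14, 15, …, 20. They lie in distinct residue classes modulo 12, since 7 ≤ 12.
Any two of them differ by at most 6 < 12 and by at least 1, so no difference is a multiple of 12.

No; for instance {14, 15, 16, 17, 18, 19, 20} is a counterexample.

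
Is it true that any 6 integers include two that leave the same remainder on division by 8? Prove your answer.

No, the set {8, 9, 10, 11, 12, 13} is a counterexample.

Try 6 consecutive integers, 8, 9, …, 13. Their remainders mod 8 are 0, 1, 2, 3, 4, 5 — pairwise different, as any 6 ≤ 8 consecutive integers have distinct residues.
So no two of them leave the same remainder on division by 8; the claim fails for this set.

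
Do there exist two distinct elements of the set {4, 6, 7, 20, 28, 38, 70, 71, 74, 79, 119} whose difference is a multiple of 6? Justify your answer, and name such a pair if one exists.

Yes: 4 and 28.

Both 4 and 28 leave remainder 4 on division by 6; their difference 24 = 4·6 is a multiple of 6.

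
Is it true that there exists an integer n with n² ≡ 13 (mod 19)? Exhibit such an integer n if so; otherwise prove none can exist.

No such integer exists.

Since (19 − n)² ≡ n² (mod 19), it suffices to square n = 0, 1, …, 9: the residues are 0, 1, 4, 9, 16, 6, 17, 11, 7, 5.
The set of squares mod 19 is therefore {0, 1, 4, 5, 6, 7, 9, 11, 16, 17}, which does not contain 13.
Therefore n² ≡ 13 (mod 19) has no solution.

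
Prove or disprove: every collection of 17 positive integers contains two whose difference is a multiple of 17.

No; for instance {49, 50, 51, 52, 53, 54, 55, 56, 57, 58, 59, 60, 61, 62, 63, 64, 65} is a counterexample.

Try 17 consecutive integers, 49, 50, …, 65. Their remainders mod 17 are 15, 16, 0, 1, 2, 3, 4, 5, 6, 7, 8, 9, 10, 11, 12, 13, 14 — pairwise different, as any 17 ≤ 17 consecutive integers have distinct residues.
The differences between them range over 1, …, 16, none of which is divisible by 17.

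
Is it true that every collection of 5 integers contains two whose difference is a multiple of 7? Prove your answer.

Try 5 consecutive integers, 23, 24, …, 27. Their remainders mod 7 are 2, 3, 4, 5, 6 — pairwise different, as any 5 ≤ 7 consecutive integers have distinct residues.
Any two of them differ by at most 4 < 7 and by at least 1, so no difference is a multiple of 7.

No, the set {23, 24, 25, 26, 27} is a counterexample.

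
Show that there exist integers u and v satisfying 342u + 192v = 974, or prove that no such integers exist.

Both 342 and 192 are divisible by gcd(342, 192) = 6, hence so is any combination 342u + 192v.
However 974 leaves remainder 2 on division by 6.
So the equation is unsolvable over ℤ.

No such integers exist.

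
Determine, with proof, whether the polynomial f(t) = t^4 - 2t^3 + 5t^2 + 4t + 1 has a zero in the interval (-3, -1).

f(-3) = 169 and f(-1) = 5, both positive, so a sign-change argument is unavailable; we show f keeps this sign on the whole interval.
Shift to the endpoint -1: with t = -1 − u (0 < u < 2), one computes f(-1 − u) = u^4 + 6u^3 + 17u^2 + 16u + 5.
The nonzero coefficients here are all positive, so for u > 0 every term is positive (or zero), and the constant term 5 is strictly positive.
Therefore f(t) > 0 throughout (-3, -1), and f has no zero there.

f has no root in that interval.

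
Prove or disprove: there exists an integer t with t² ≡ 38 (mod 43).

t = 34

Take t = 34. Then 34² = 1156 = 26·43 + 38, so 34² ≡ 38 (mod 43).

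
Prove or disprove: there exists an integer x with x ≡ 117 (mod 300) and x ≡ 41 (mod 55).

Both moduli are multiples of 5 = gcd(300, 55), so any solution would satisfy x ≡ 117 and x ≡ 41 modulo 5 simultaneously.
But 117 mod 5 = 2 while 41 mod 5 = 1, a contradiction.
Hence the system has no solution.

No, no such integer exists.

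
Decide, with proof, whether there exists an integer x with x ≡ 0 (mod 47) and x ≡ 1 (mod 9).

gcd(47, 9) = 1, so the Chinese Remainder Theorem guarantees exactly one residue class mod 423 satisfying both.
Write x = 0 + 47t and require 0 + 47t ≡ 1 (mod 9), i.e. 47t ≡ 1 (mod 9).
47 ≡ 2 (mod 9), so this reads 2t ≡ 1 (mod 9). Since 2·5 = 10 = 1·9 + 1, the inverse of 2 mod 9 is 5.
Therefore t ≡ 5·1 = 5 (mod 9).
Taking t = 5 gives x = 0 + 47·5 = 235.
Verify: 235 = 5·47 + 0 and 235 = 26·9 + 1. ✓

x = 235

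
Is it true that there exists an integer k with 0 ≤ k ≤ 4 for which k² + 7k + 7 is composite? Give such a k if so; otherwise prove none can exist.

k = 2

At k = 2: 2² + 7·2 + 7 = 25 = 5·5, which is composite.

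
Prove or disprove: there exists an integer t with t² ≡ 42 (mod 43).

No such integer exists.

43 is prime, so by Euler's criterion 42 is a square mod 43 iff 42^((43−1)/2) = 42^21 ≡ 1 (mod 43).
Repeated squaring mod 43: 42^2 = 1764 ≡ 1; 42^4 ≡ 1² = 1 ≡ 1; 42^8 ≡ 1² = 1 ≡ 1; 42^16 ≡ 1² = 1 ≡ 1.
Since 21 = 16 + 4 + 1, 42^21 ≡ 1 · 1 · 42; multiplying out mod 43: 1·1 = 1 ≡ 1, then 1·42 = 42 ≡ 42. Thus 42^21 ≡ 42 ≡ −1 (mod 43).
The value −1 means 42 is a non-residue modulo 43, so t² ≡ 42 (mod 43) is impossible.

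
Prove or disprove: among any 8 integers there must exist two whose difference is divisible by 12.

No, the set {23, 24, 25, 26, 27, 28, 29, 30} is a counterexample.

Try 8 consecutive integers, 23, 24, …, 30. Their remainders mod 12 are 11, 0, 1, 2, 3, 4, 5, 6 — pairwise different, as any 8 ≤ 12 consecutive integers have distinct residues.
No two share a residue, so no pair has difference divisible by 12; the claim fails for this set.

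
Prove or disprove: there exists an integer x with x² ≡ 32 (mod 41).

x = 14 works: 14² = 196, and 196 − 32 = 164 = 4·41.

x = 14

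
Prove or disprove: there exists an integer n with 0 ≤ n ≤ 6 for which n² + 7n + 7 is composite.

At n = 6: 6² + 7·6 + 7 = 85 = 5·17, which is composite.

n = 6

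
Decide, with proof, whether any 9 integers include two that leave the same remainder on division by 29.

Take the 9 consecutive integers 88, 89, …, 96: their residues mod 29 are all distinct because 9 ≤ 29.
Hence this collection has no pair with equal remainders mod 29, disproving the claim.

No, the set {88, 89, 90, 91, 92, 93, 94, 95, 96} is a counterexample.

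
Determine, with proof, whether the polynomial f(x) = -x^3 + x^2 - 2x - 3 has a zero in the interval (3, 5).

Evaluate at the endpoints: f(3) = -27, f(5) = -113 — same sign (negative).
f'(x) = -3x^2 + 2x - 2 has discriminant 2² − 4·(-3)·(-2) = -20 < 0, so f' has no real roots and is negative for every real x.
So f is strictly decreasing; between 3 and 5 its values lie between f(3) = -27 and f(5) = -113, all negative. Therefore f has no root in (3, 5).

f has no root in that interval.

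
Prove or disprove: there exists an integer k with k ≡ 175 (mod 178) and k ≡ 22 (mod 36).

No such integer exists.

Both moduli are multiples of 2 = gcd(178, 36), so any solution would satisfy k ≡ 175 and k ≡ 22 modulo 2 simultaneously.
However 175 ≡ 1 and 22 ≡ 0 (mod 2), and 1 ≠ 0.
Therefore no such k exists.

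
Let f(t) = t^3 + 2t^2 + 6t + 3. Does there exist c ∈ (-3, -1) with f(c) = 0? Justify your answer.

Evaluate at the endpoints: f(-3) = -24, f(-1) = -2 — same sign (negative).
The derivative f'(t) = 3t^2 + 4t + 6 is a quadratic with discriminant 4² − 4·3·6 = -56 < 0; it never vanishes, so it is always positive (sign of the leading coefficient).
Hence f is strictly increasing on ℝ, and in particular on [-3, -1]. A strictly monotone function with same-sign endpoint values stays negative on the whole interval, so f has no zero in (-3, -1).

No such root exists.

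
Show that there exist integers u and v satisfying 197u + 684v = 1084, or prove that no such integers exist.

Since gcd(197, 684) = 1, every integer is an integer combination of 197 and 684.
Run the Euclidean algorithm on 684 and 197: 684 = 3·197 + 93, 197 = 2·93 + 11, 93 = 8·11 + 5, 11 = 2·5 + 1, 5 = 5·1 + 0.
Unwinding: 1 = 11 − 2·5 = 11 − 2·(93 − 8·11) = −2·93 + 17·11 = −2·93 + 17·(197 − 2·93) = 17·197 − 36·93 = 17·197 − 36·(684 − 3·197) = −36·684 + 125·197, i.e. 197·125 + 684·(-36) = 1.
Scaling by 1084 gives the particular solution (u, v) = (135500, -39024).
The general solution is u = 135500 + 684k, v = -39024 − 197k; taking k = -198 gives the smaller pair u = 68, v = -18.
Check: 197·68 + 684·(-18) = 13396 − 12312 = 1084. ✓

u = 68, v = -18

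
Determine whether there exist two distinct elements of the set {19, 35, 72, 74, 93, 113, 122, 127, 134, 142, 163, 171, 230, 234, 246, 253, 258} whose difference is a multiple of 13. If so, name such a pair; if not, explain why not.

19 and 253 are such a pair.

19 mod 13 = 6 and 253 mod 13 = 6, so 253 − 19 = 234 = 18·13.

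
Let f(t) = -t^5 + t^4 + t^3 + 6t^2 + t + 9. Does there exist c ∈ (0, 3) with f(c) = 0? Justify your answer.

Yes, such a c exists.

f(0) = 9 and f(3) = -69, which have opposite signs.
Since f is a polynomial it is continuous on [0, 3].
The Intermediate Value Theorem then guarantees some c ∈ (0, 3) with f(c) = 0.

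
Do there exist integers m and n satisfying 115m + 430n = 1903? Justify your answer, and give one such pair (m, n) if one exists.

No such integers exist.

Both 115 and 430 are divisible by gcd(115, 430) = 5, hence so is any combination 115m + 430n.
However 1903 leaves remainder 3 on division by 5.
So the equation is unsolvable over ℤ.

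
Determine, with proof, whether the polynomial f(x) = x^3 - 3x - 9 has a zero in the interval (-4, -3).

No.

f(-4) = -61 and f(-3) = -27, both negative, so a sign-change argument is unavailable; we show f keeps this sign on the whole interval.
Shift to the endpoint -3: with x = -3 − u (0 < u < 1), one computes f(-3 − u) = -u^3 - 9u^2 - 24u - 27.
All 4 nonzero coefficients of this polynomial in u are negative; hence for u > 0 the value is a sum of negative terms (the constant -27 among them).
Therefore f(x) < 0 throughout (-4, -3), and f has no zero there.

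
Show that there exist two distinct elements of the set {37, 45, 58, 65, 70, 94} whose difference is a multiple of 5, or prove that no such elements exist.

Reduce each element mod 5: 37↦2, 45↦0, 58↦3, 65↦0, 70↦0, 94↦4. The residue 0 repeats (at 45 and 65), and 65 − 45 = 20 = 4·5.

45 and 65 are such a pair.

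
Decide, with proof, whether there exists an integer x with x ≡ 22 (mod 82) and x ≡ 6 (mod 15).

gcd(82, 15) = 1, so the Chinese Remainder Theorem guarantees exactly one residue class mod 1230 satisfying both.
Any solution of the first congruence is x = 22 + 82t; substituting into the second, 82t ≡ 6 − 22 ≡ 14 (mod 15).
82 ≡ 7 (mod 15), so this reads 7t ≡ 14 (mod 15). Note 7·13 = 91 ≡ 1 (mod 15) (as 91 − 1 = 6·15), so 7⁻¹ ≡ 13.
Multiplying by 13: t ≡ 13·14 = 182 ≡ 2 (mod 15).
Taking t = 2 gives x = 22 + 82·2 = 186.
Indeed 186 ≡ 22 (mod 82) and 186 ≡ 6 (mod 15).

x = 186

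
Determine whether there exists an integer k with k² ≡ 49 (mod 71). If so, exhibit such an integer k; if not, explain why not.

k = 64

k = 64 works: 64² = 4096, and 4096 − 49 = 4047 = 57·71.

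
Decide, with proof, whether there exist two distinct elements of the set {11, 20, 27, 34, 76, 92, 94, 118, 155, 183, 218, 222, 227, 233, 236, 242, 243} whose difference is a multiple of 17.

Residues mod 17: 11↦11, 20↦3, 27↦10, 34↦0, 76↦8, 92↦7, 94↦9, 118↦16, 155↦2, 183↦13, 218↦14, 222↦1, 227↦6, 233↦12, 236↦15, 242↦4, 243↦5.
All 17 residues are distinct, so no two elements differ by a multiple of 17.

There is no such pair.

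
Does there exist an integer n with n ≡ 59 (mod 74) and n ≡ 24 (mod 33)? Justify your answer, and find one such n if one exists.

n = 651

gcd(74, 33) = 1, so the Chinese Remainder Theorem guarantees exactly one residue class mod 2442 satisfying both.
Write n = 59 + 74t and require 59 + 74t ≡ 24 (mod 33), i.e. 74t ≡ 31 (mod 33).
74 ≡ 8 (mod 33), so this reads 8t ≡ 31 (mod 33). Since 8·29 = 232 = 7·33 + 1, the inverse of 8 mod 33 is 29.
Multiplying by 29: t ≡ 29·31 = 899 ≡ 8 (mod 33).
With t = 8: n = 59 + 74·8 = 651.
Check: 651 mod 74 = 59, 651 mod 33 = 24. ✓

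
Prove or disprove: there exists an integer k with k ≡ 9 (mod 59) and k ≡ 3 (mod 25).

Since 59 and 25 share no common factor, CRT says the pair of congruences has a solution (unique mod 1475).
Any solution of the first congruence is k = 9 + 59t; substituting into the second, 59t ≡ 3 − 9 ≡ 19 (mod 25).
59 ≡ 9 (mod 25), so this reads 9t ≡ 19 (mod 25). Note 9·14 = 126 ≡ 1 (mod 25) (as 126 − 1 = 5·25), so 9⁻¹ ≡ 14.
Therefore t ≡ 14·19 = 266 ≡ 16 (mod 25).
With t = 16: k = 9 + 59·16 = 953.
Indeed 953 ≡ 9 (mod 59) and 953 ≡ 3 (mod 25).

k = 953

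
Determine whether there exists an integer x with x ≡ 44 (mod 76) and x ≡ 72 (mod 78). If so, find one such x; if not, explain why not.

The moduli are not coprime: gcd(76, 78) = 2. Compatibility requires 2 ∣ (72 − 44) = 28, which holds, so solutions exist.
Write x = 44 + 76t. Then 76t ≡ 72 − 44 ≡ 28 (mod 78); dividing through by 2 gives 38t ≡ 14 (mod 39).
To invert 38 modulo 39: 39 = 1·38 + 1, 38 = 38·1 + 0, and unwinding, 1 = 39 − 1·38. Thus 38⁻¹ ≡ -1 ≡ 38 (mod 39).
Multiplying by 38: t ≡ 38·14 = 532 ≡ 25 (mod 39).
Then x = 44 + 76·25 = 1944.
Verify: 1944 = 25·76 + 44 and 1944 = 24·78 + 72. ✓

x = 1944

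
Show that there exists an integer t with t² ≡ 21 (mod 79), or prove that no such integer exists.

t = 10

Take t = 10. Then 10² = 100 = 1·79 + 21, so 10² ≡ 21 (mod 79).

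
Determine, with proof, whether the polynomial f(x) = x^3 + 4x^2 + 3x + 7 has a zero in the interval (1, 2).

f(1) = 15 and f(2) = 37, both positive, so a sign-change argument is unavailable; we show f keeps this sign on the whole interval.
Shift to the endpoint 1: with x = 1 + u (0 < u < 1), one computes f(1 + u) = u^3 + 7u^2 + 14u + 15.
All 4 nonzero coefficients of this polynomial in u are positive; hence for u > 0 the value is a sum of positive terms (the constant 15 among them).
So f is strictly positive on (1, 2); no root exists in the interval.

No such root exists.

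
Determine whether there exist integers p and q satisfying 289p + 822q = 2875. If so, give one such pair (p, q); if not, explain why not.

p = 283, q = -96

289 and 822 are coprime, so 289p + 822q ranges over all of ℤ.
Dividing repeatedly: 822 = 2·289 + 244, 289 = 1·244 + 45, 244 = 5·45 + 19, 45 = 2·19 + 7, 19 = 2·7 + 5, 7 = 1·5 + 2, 5 = 2·2 + 1, 2 = 2·1 + 0.
Back-substituting, 1 = 5 − 2·2 = 5 − 2·(7 − 1·5) = −2·7 + 3·5 = −2·7 + 3·(19 − 2·7) = 3·19 − 8·7 = 3·19 − 8·(45 − 2·19) = −8·45 + 19·19 = −8·45 + 19·(244 − 5·45) = 19·244 − 103·45 = 19·244 − 103·(289 − 1·244) = −103·289 + 122·244 = −103·289 + 122·(822 − 2·289) = 122·822 − 347·289; that is, 289·(-347) + 822·122 = 1.
Times 2875: 289·(-997625) + 822·350750 = 2875, so (-997625, 350750) solves it.
Shifting by a multiple of (822, −289) keeps it a solution: p = -997625 + 1214·822 = 283, q = 350750 − 1214·289 = -96.
Indeed 289·283 + 822·(-96) = 81787 − 78912 = 2875.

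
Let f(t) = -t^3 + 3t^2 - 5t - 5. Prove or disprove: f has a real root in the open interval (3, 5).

Evaluate at the endpoints: f(3) = -20, f(5) = -80 — same sign (negative).
The derivative f'(t) = -3t^2 + 6t - 5 is a quadratic with discriminant 6² − 4·(-3)·(-5) = -24 < 0; it never vanishes, so it is always negative (sign of the leading coefficient).
Hence f is strictly decreasing on ℝ, and in particular on [3, 5]. A strictly monotone function with same-sign endpoint values stays negative on the whole interval, so f has no zero in (3, 5).

No such root exists.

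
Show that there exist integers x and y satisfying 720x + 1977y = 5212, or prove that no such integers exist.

Any value of 720x + 1977y is a multiple of gcd(720, 1977) = 3.
However 5212 leaves remainder 1 on division by 3.
Therefore 720x + 1977y = 5212 has no solution in integers.

No such integers exist.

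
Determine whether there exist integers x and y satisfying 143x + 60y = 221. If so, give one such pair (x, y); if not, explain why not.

x = 7, y = -13

Since gcd(143, 60) = 1, every integer is an integer combination of 143 and 60.
Run the Euclidean algorithm on 143 and 60: 143 = 2·60 + 23, 60 = 2·23 + 14, 23 = 1·14 + 9, 14 = 1·9 + 5, 9 = 1·5 + 4, 5 = 1·4 + 1, 4 = 4·1 + 0.
Back-substituting, 1 = 5 − 1·4 = 5 − (9 − 1·5) = −9 + 2·5 = −9 + 2·(14 − 1·9) = 2·14 − 3·9 = 2·14 − 3·(23 − 1·14) = −3·23 + 5·14 = −3·23 + 5·(60 − 2·23) = 5·60 − 13·23 = 5·60 − 13·(143 − 2·60) = −13·143 + 31·60; that is, 143·(-13) + 60·31 = 1.
Times 221: 143·(-2873) + 60·6851 = 221, so (-2873, 6851) solves it.
Shifting by a multiple of (60, −143) keeps it a solution: x = -2873 + 48·60 = 7, y = 6851 − 48·143 = -13.
Check: 143·7 + 60·(-13) = 1001 − 780 = 221. ✓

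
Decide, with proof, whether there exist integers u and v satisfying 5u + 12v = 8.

u = 4, v = -1

Since gcd(5, 12) = 1, every integer is an integer combination of 5 and 12.
Euclidean algorithm: 12 = 2·5 + 2, 5 = 2·2 + 1, 2 = 2·1 + 0.
Unwinding: 1 = 5 − 2·2 = 5 − 2·(12 − 2·5) = −2·12 + 5·5, i.e. 5·5 + 12·(-2) = 1.
Times 8: 5·40 + 12·(-16) = 8, so (40, -16) solves it.
Shifting by a multiple of (12, −5) keeps it a solution: u = 40 − 3·12 = 4, v = -16 + 3·5 = -1.
Indeed 5·4 + 12·(-1) = 20 − 12 = 8.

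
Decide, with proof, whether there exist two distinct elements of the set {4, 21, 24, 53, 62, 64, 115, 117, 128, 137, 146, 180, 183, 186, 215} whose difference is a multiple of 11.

4 and 180 are such a pair.

Reduce each element mod 11: 4↦4, 21↦10, 24↦2, 53↦9, 62↦7, 64↦9, 115↦5, 117↦7, 128↦7, 137↦5, 146↦3, 180↦4, 183↦7, 186↦10, 215↦6. The residue 4 repeats (at 4 and 180), and 180 − 4 = 176 = 16·11.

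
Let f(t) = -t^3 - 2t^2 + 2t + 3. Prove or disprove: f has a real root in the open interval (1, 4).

f(1) = 2 and f(4) = -85, which have opposite signs.
Since f is a polynomial it is continuous on [1, 4].
By the Intermediate Value Theorem, f takes the value 0 somewhere in the open interval.

Yes, f has a root in the interval.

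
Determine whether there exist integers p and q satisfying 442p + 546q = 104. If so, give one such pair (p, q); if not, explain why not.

p = 20, q = -16

Since gcd(442, 546) = 26 and 104 = 26·4, Bézout's identity guarantees a solution.
Dividing through by 26 reduces the equation to 17p + 21q = 4.
Run the Euclidean algorithm on 21 and 17: 21 = 1·17 + 4, 17 = 4·4 + 1, 4 = 4·1 + 0.
Unwinding: 1 = 17 − 4·4 = 17 − 4·(21 − 1·17) = −4·21 + 5·17, i.e. 17·5 + 21·(-4) = 1.
Times 4: 17·20 + 21·(-16) = 4, so (20, -16) solves it.
Check: 442·20 + 546·(-16) = 8840 − 8736 = 104. ✓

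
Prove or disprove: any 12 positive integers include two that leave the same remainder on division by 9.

True.

There are exactly 9 possible remainders on division by 9.
Since 12 > 9, two of the 12 integers must share a residue class by the pigeonhole principle; call them a and b.
That is, a and b leave the same remainder on division by 9, as claimed.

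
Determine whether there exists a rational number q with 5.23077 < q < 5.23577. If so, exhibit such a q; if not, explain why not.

Scale by 17: the interval becomes (88.92309, 89.00809), which contains the integer 89.
So q = 89/17 works: it is a ratio of integers, and dividing 17·5.23077 < 89 < 17·5.23577 through by 17 gives 5.23077 < 89/17 < 5.23577.

q = 89/17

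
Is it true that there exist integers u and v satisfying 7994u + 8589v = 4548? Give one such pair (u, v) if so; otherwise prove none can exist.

Any value of 7994u + 8589v is a multiple of gcd(7994, 8589) = 7.
However 4548 leaves remainder 5 on division by 7.
Therefore 7994u + 8589v = 4548 has no solution in integers.

There are no such integers.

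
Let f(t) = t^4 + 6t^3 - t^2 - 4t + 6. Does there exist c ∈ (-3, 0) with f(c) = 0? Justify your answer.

f(-3) = -72 and f(0) = 6, which have opposite signs.
f is continuous everywhere (it is a polynomial), in particular on [-3, 0].
By the Intermediate Value Theorem f must vanish at some point of (-3, 0).

Such a root exists.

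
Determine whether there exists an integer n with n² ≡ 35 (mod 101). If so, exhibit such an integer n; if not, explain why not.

No such integer exists.

101 is prime, so by Euler's criterion 35 is a square mod 101 iff 35^((101−1)/2) = 35^50 ≡ 1 (mod 101).
Squaring successively (mod 101): 35^2 = 1225 ≡ 13; 35^4 ≡ 13² = 169 ≡ 68; 35^8 ≡ 68² = 4624 ≡ 79; 35^16 ≡ 79² = 6241 ≡ 80; 35^32 ≡ 80² = 6400 ≡ 37.
Since 50 = 32 + 16 + 2, 35^50 ≡ 37 · 80 · 13; multiplying out mod 101: 37·80 = 2960 ≡ 31, then 31·13 = 403 ≡ 100. Thus 35^50 ≡ 100 ≡ −1 (mod 101).
The value −1 means 35 is a non-residue modulo 101, so n² ≡ 35 (mod 101) is impossible.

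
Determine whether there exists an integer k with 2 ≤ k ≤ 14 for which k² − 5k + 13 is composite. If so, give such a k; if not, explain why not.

At k = 13: 13² − 5·13 + 13 = 117 = 3·39, which is composite.

k = 13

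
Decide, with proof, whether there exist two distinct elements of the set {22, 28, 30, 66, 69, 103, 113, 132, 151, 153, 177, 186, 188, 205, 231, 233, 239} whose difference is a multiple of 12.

The pair (30, 66) works.

Both 30 and 66 leave remainder 6 on division by 12; their difference 36 = 3·12 is a multiple of 12.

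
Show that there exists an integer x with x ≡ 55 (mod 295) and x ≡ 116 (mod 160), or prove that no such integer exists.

Reduce both congruences modulo 5, which divides 295 and 160: they say x ≡ 55 (mod 5) and x ≡ 116 (mod 5).
However 55 ≡ 0 and 116 ≡ 1 (mod 5), and 0 ≠ 1.
Hence the system has no solution.

There is no such integer.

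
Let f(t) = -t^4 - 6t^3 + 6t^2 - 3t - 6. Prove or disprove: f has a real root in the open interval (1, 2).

The endpoint values f(1) = -10 and f(2) = -52 are both negative. Claim: f(t) < 0 for every t in (1, 2).
Shift to the endpoint 1: with t = 1 + u (0 < u < 1), one computes f(1 + u) = -u^4 - 10u^3 - 18u^2 - 13u - 10.
The nonzero coefficients here are all negative, so for u > 0 every term is negative (or zero), and the constant term -10 is strictly negative.
Therefore f(t) < 0 throughout (1, 2), and f has no zero there.

f has no root in that interval.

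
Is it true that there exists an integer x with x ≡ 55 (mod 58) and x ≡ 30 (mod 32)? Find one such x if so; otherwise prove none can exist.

Both moduli are multiples of 2 = gcd(58, 32), so any solution would satisfy x ≡ 55 and x ≡ 30 modulo 2 simultaneously.
These are incompatible: 55 − 30 = 25 is not divisible by 2.
Therefore no such x exists.

No, no such integer exists.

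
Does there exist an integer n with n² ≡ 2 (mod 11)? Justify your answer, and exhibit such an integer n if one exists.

No, no such integer exists.

Computing n² mod 11 for n = 0, 1, …, 5 (enough, by the symmetry n ↦ 11 − n) gives 0, 1, 4, 9, 5, 3.
So the quadratic residues mod 11 are {0, 1, 3, 4, 5, 9}, and 2 is not among them.
Therefore n² ≡ 2 (mod 11) has no solution.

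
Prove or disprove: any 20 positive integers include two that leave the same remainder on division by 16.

True.

There are exactly 16 possible remainders on division by 16.
Placing 20 integers into 16 classes, some class receives at least two — say a and b.
So a and b have equal remainders mod 16, which is exactly what was to be shown.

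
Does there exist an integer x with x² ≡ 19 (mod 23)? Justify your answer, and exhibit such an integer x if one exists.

No, no such integer exists.

23 is prime, so by Euler's criterion 19 is a square mod 23 iff 19^((23−1)/2) = 19^11 ≡ 1 (mod 23).
Repeated squaring mod 23: 19^2 = 361 ≡ 16; 19^4 ≡ 16² = 256 ≡ 3; 19^8 ≡ 3² = 9 ≡ 9.
Since 11 = 8 + 2 + 1, 19^11 ≡ 9 · 16 · 19; multiplying out mod 23: 9·16 = 144 ≡ 6, then 6·19 = 114 ≡ 22. Thus 19^11 ≡ 22 ≡ −1 (mod 23).
By Euler's criterion 19 is a quadratic non-residue mod 23: no x satisfies x² ≡ 19 (mod 23).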